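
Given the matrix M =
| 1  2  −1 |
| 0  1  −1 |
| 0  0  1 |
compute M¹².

M = I + N where N = [[0, 2, −1], [0, 0, −1], [0, 0, 0]] is strictly upper-triangular, so N³ = 0.
(I + N)¹² = I + 12·N + 66·N² = [[1, 24, −144], [0, 1, −12], [0, 0, 1]].

[[1, 24, −144], [0, 1, −12], [0, 0, 1]]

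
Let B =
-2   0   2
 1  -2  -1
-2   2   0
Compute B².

[[0, 4, -4], [-2, 2, 4], [6, -4, -6]]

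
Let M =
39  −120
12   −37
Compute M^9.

tr M = 2 and det M = −3, so the characteristic polynomial is λ² − (2)λ + (−3) with roots 3 and −1.
Eigenvectors give P = [[−10, −3], [−3, −1]] with P⁻¹ = [[−1, 3], [3, −10]], and M = P·diag(3, −1)·P⁻¹.
Then M^9 = P·diag(19683, −1)·P⁻¹ = [[−196830, 3], [−59049, 1]] · [[−1, 3], [3, −10]] = [[196839, −590520], [59052, −177157]].

[[196839, −590520], [59052, −177157]]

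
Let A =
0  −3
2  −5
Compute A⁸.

tr A = −5 and det A = 6, so the characteristic polynomial is λ² − (−5)λ + (6) with roots −2 and −3.
Eigenvectors give P = [[3, 1], [2, 1]] with P⁻¹ = [[1, −1], [−2, 3]], and A = P·diag(−2, −3)·P⁻¹.
Then A⁸ = P·diag(256, 6561)·P⁻¹ = [[768, 6561], [512, 6561]] · [[1, −1], [−2, 3]] = [[−12354, 18915], [−12610, 19171]].

[[−12354, 18915], [−12610, 19171]]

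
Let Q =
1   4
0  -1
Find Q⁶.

Q² = I (check: tr Q = 0 and det Q = -1), so Q⁶ = I since 6 is even.

[[1, 0], [0, 1]]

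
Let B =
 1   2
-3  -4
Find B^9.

tr B = -3 and det B = 2, so the characteristic polynomial is λ² − (-3)λ + (2) with roots -1 and -2.
Eigenvectors give P = [[1, 2], [-1, -3]] with P⁻¹ = [[3, 2], [-1, -1]], and B = P·diag(-1, -2)·P⁻¹.
Then B^9 = P·diag(-1, -512)·P⁻¹ = [[-1, -1024], [1, 1536]] · [[3, 2], [-1, -1]] = [[1021, 1022], [-1533, -1534]].

[[1021, 1022], [-1533, -1534]]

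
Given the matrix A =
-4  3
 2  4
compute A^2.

[[22, 0], [0, 22]]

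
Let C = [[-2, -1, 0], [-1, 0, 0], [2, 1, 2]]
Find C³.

C² = [[5, 2, 0], [2, 1, 0], [-1, 0, 4]]
C³ = [[-12, -5, 0], [-5, -2, 0], [10, 5, 8]]

[[-12, -5, 0], [-5, -2, 0], [10, 5, 8]]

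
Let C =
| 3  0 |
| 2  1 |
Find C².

[[9, 0], [8, 1]]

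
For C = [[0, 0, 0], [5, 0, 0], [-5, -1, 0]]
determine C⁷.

[[0, 0, 0], [0, 0, 0], [0, 0, 0]]

C is strictly triangular, hence nilpotent: C³ = 0, so C⁷ = 0.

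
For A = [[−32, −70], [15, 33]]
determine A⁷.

[[−14018, −32410], [6945, 16077]]

tr A = 1 and det A = −6, so the characteristic polynomial is λ² − (1)λ + (−6) with roots 3 and −2.
Eigenvectors give P = [[−2, 7], [1, −3]] with P⁻¹ = [[3, 7], [1, 2]], and A = P·diag(3, −2)·P⁻¹.
Then A⁷ = P·diag(2187, −128)·P⁻¹ = [[−4374, −896], [2187, 384]] · [[3, 7], [1, 2]] = [[−14018, −32410], [6945, 16077]].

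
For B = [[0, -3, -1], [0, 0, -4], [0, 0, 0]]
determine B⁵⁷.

[[0, 0, 0], [0, 0, 0], [0, 0, 0]]

B is strictly triangular, hence nilpotent: B³ = 0, so B⁵⁷ = 0.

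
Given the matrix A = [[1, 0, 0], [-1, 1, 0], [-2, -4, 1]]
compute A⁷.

A = I + N where N = [[0, 0, 0], [-1, 0, 0], [-2, -4, 0]] is strictly lower-triangular, so N³ = 0.
(I + N)⁷ = I + 7·N + 21·N² = [[1, 0, 0], [-7, 1, 0], [70, -28, 1]].

[[1, 0, 0], [-7, 1, 0], [70, -28, 1]]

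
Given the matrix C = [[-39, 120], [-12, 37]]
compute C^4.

[[801, -2400], [240, -719]]

tr C = -2 and det C = -3, so the characteristic polynomial is λ² − (-2)λ + (-3) with roots -3 and 1.
Eigenvectors give P = [[-10, -3], [-3, -1]] with P⁻¹ = [[-1, 3], [3, -10]], and C = P·diag(-3, 1)·P⁻¹.
Then C^4 = P·diag(81, 1)·P⁻¹ = [[-810, -3], [-243, -1]] · [[-1, 3], [3, -10]] = [[801, -2400], [240, -719]].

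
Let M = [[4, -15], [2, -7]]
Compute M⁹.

tr M = -3 and det M = 2, so the characteristic polynomial is λ² − (-3)λ + (2) with roots -2 and -1.
Eigenvectors give P = [[-5, 3], [-2, 1]] with P⁻¹ = [[1, -3], [2, -5]], and M = P·diag(-2, -1)·P⁻¹.
Then M⁹ = P·diag(-512, -1)·P⁻¹ = [[2560, -3], [1024, -1]] · [[1, -3], [2, -5]] = [[2554, -7665], [1022, -3067]].

[[2554, -7665], [1022, -3067]]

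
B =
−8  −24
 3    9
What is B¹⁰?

B² = B (a projection; rank 1, trace 1), so B¹⁰ = B.

[[−8, −24], [3, 9]]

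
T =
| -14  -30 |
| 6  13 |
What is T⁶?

tr T = -1 and det T = -2, so the characteristic polynomial is λ² − (-1)λ + (-2) with roots -2 and 1.
Eigenvectors give P = [[5, -2], [-2, 1]] with P⁻¹ = [[1, 2], [2, 5]], and T = P·diag(-2, 1)·P⁻¹.
Then T⁶ = P·diag(64, 1)·P⁻¹ = [[320, -2], [-128, 1]] · [[1, 2], [2, 5]] = [[316, 630], [-126, -251]].

[[316, 630], [-126, -251]]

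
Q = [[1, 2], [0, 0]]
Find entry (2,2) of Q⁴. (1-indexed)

0

Q² = [[1, 2], [0, 0]]
Q³ = [[1, 2], [0, 0]]
Q⁴ = [[1, 2], [0, 0]]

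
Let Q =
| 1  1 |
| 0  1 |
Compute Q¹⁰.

Q = I + N where N = [[0, 1], [0, 0]] is strictly upper-triangular, so N² = 0.
(I + N)¹⁰ = I + 10·N = [[1, 10], [0, 1]].

[[1, 10], [0, 1]]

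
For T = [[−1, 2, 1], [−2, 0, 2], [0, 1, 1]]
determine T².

[[−3, −1, 4], [2, −2, 0], [−2, 1, 3]]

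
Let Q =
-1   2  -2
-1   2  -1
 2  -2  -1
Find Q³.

[[3, -2, 2], [1, 0, 1], [-2, 2, 3]]

Q² = [[-5, 6, 2], [-3, 4, 1], [-2, 2, -1]]
Q³ = [[3, -2, 2], [1, 0, 1], [-2, 2, 3]]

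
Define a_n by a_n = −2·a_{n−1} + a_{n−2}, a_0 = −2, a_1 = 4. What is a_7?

816

With companion matrix Q = [[−2, 1], [1, 0]], [a_n, a_{n−1}]ᵀ = Q·[a_{n−1}, a_{n−2}]ᵀ, so [a_7, a_6]ᵀ = Q⁶·[a_1, a_0]ᵀ.
Q⁶ = [[169, −70], [−70, 29]], giving [a_7, a_6]ᵀ = [[816], [−338]].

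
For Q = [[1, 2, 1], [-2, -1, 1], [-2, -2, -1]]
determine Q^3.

Q^2 = [[-5, -2, 2], [-2, -5, -4], [4, 0, -3]]
Q^3 = [[-5, -12, -9], [16, 9, -3], [10, 14, 7]]

[[-5, -12, -9], [16, 9, -3], [10, 14, 7]]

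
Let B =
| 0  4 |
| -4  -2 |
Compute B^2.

[[-16, -8], [8, -12]]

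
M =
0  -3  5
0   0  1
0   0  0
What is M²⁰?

[[0, 0, 0], [0, 0, 0], [0, 0, 0]]

M is strictly triangular, hence nilpotent: M³ = 0, so M²⁰ = 0.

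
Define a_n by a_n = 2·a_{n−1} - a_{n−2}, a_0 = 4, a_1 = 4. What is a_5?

4

With companion matrix T = [[2, -1], [1, 0]], [a_n, a_{n−1}]ᵀ = T·[a_{n−1}, a_{n−2}]ᵀ, so [a_5, a_4]ᵀ = T^4·[a_1, a_0]ᵀ.
T^4 = [[5, -4], [4, -3]], giving [a_5, a_4]ᵀ = [[4], [4]].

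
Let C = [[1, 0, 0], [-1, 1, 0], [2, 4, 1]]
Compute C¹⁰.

[[1, 0, 0], [-10, 1, 0], [-160, 40, 1]]

C = I + N where N = [[0, 0, 0], [-1, 0, 0], [2, 4, 0]] is strictly lower-triangular, so N³ = 0.
(I + N)¹⁰ = I + 10·N + 45·N² = [[1, 0, 0], [-10, 1, 0], [-160, 40, 1]].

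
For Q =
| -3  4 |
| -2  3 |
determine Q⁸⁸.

[[1, 0], [0, 1]]

Q² = I (check: tr Q = 0 and det Q = -1), so Q⁸⁸ = I since 88 is even.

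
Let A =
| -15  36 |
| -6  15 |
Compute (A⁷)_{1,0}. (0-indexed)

-4374

tr A = 0 and det A = -9, so the characteristic polynomial is λ² − (0)λ + (-9) with roots 3 and -3.
Eigenvectors give P = [[2, 3], [1, 1]] with P⁻¹ = [[-1, 3], [1, -2]], and A = P·diag(3, -3)·P⁻¹.
Then A⁷ = P·diag(2187, -2187)·P⁻¹ = [[4374, -6561], [2187, -2187]] · [[-1, 3], [1, -2]] = [[-10935, 26244], [-4374, 10935]].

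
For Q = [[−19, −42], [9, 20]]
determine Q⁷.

[[−775, −1806], [387, 902]]

tr Q = 1 and det Q = −2, so the characteristic polynomial is λ² − (1)λ + (−2) with roots 2 and −1.
Eigenvectors give P = [[−2, 7], [1, −3]] with P⁻¹ = [[3, 7], [1, 2]], and Q = P·diag(2, −1)·P⁻¹.
Then Q⁷ = P·diag(128, −1)·P⁻¹ = [[−256, −7], [128, 3]] · [[3, 7], [1, 2]] = [[−775, −1806], [387, 902]].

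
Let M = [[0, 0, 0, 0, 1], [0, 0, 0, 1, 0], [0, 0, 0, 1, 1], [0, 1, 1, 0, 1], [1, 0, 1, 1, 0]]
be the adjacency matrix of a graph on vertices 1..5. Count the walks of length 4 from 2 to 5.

5

The number of length-4 walks from vertex 2 to vertex 5 is entry (2,5) of M^4, where M is the adjacency matrix.
M^2 = [[1, 0, 1, 1, 0], [0, 1, 1, 0, 1], [1, 1, 2, 1, 1], [1, 0, 1, 3, 1], [0, 1, 1, 1, 3]]
M^3 = [[0, 1, 1, 1, 3], [1, 0, 1, 3, 1], [1, 1, 2, 4, 4], [1, 3, 4, 2, 5], [3, 1, 4, 5, 2]]
M^4 = [[3, 1, 4, 5, 2], [1, 3, 4, 2, 5], [4, 4, 8, 7, 7], [5, 2, 7, 12, 7], [2, 5, 7, 7, 12]]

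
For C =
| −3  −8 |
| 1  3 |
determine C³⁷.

C² = I (check: tr C = 0 and det C = −1), so C³⁷ = C since 37 is odd.

[[−3, −8], [1, 3]]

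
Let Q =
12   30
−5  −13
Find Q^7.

tr Q = −1 and det Q = −6, so the characteristic polynomial is λ² − (−1)λ + (−6) with roots 2 and −3.
Eigenvectors give P = [[3, −2], [−1, 1]] with P⁻¹ = [[1, 2], [1, 3]], and Q = P·diag(2, −3)·P⁻¹.
Then Q^7 = P·diag(128, −2187)·P⁻¹ = [[384, 4374], [−128, −2187]] · [[1, 2], [1, 3]] = [[4758, 13890], [−2315, −6817]].

[[4758, 13890], [−2315, −6817]]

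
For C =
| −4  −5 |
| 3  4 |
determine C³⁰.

C² = I (check: tr C = 0 and det C = −1), so C³⁰ = I since 30 is even.

[[1, 0], [0, 1]]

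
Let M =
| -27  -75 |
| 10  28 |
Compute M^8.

tr M = 1 and det M = -6, so the characteristic polynomial is λ² − (1)λ + (-6) with roots 3 and -2.
Eigenvectors give P = [[-5, 3], [2, -1]] with P⁻¹ = [[1, 3], [2, 5]], and M = P·diag(3, -2)·P⁻¹.
Then M^8 = P·diag(6561, 256)·P⁻¹ = [[-32805, 768], [13122, -256]] · [[1, 3], [2, 5]] = [[-31269, -94575], [12610, 38086]].

[[-31269, -94575], [12610, 38086]]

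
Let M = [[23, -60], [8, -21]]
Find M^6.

[[4369, -10920], [1456, -3639]]

tr M = 2 and det M = -3, so the characteristic polynomial is λ² − (2)λ + (-3) with roots -1 and 3.
Eigenvectors give P = [[5, -3], [2, -1]] with P⁻¹ = [[-1, 3], [-2, 5]], and M = P·diag(-1, 3)·P⁻¹.
Then M^6 = P·diag(1, 729)·P⁻¹ = [[5, -2187], [2, -729]] · [[-1, 3], [-2, 5]] = [[4369, -10920], [1456, -3639]].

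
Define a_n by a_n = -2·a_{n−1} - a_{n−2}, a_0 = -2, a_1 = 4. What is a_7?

16

With companion matrix B = [[-2, -1], [1, 0]], [a_n, a_{n−1}]ᵀ = B·[a_{n−1}, a_{n−2}]ᵀ, so [a_7, a_6]ᵀ = B^6·[a_1, a_0]ᵀ.
B^6 = [[7, 6], [-6, -5]], giving [a_7, a_6]ᵀ = [[16], [-14]].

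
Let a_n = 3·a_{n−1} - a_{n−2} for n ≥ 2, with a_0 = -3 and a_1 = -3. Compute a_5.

With companion matrix M = [[3, -1], [1, 0]], [a_n, a_{n−1}]ᵀ = M·[a_{n−1}, a_{n−2}]ᵀ, so [a_5, a_4]ᵀ = M⁴·[a_1, a_0]ᵀ.
M⁴ = [[55, -21], [21, -8]], giving [a_5, a_4]ᵀ = [[-102], [-39]].

-102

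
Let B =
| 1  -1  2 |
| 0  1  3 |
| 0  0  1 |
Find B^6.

[[1, -6, -33], [0, 1, 18], [0, 0, 1]]

B = I + N where N = [[0, -1, 2], [0, 0, 3], [0, 0, 0]] is strictly upper-triangular, so N^3 = 0.
(I + N)^6 = I + 6·N + 15·N^2 = [[1, -6, -33], [0, 1, 18], [0, 0, 1]].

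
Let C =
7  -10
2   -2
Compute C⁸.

[[31781, -63050], [12610, -24964]]

tr C = 5 and det C = 6, so the characteristic polynomial is λ² − (5)λ + (6) with roots 2 and 3.
Eigenvectors give P = [[-2, -5], [-1, -2]] with P⁻¹ = [[2, -5], [-1, 2]], and C = P·diag(2, 3)·P⁻¹.
Then C⁸ = P·diag(256, 6561)·P⁻¹ = [[-512, -32805], [-256, -13122]] · [[2, -5], [-1, 2]] = [[31781, -63050], [12610, -24964]].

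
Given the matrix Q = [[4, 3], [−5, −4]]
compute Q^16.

[[1, 0], [0, 1]]

Q² = I (check: tr Q = 0 and det Q = −1), so Q^16 = I since 16 is even.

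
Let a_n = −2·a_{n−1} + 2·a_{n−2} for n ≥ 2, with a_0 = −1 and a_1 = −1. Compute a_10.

With companion matrix A = [[−2, 2], [1, 0]], [a_n, a_{n−1}]ᵀ = A·[a_{n−1}, a_{n−2}]ᵀ, so [a_10, a_9]ᵀ = A⁹·[a_1, a_0]ᵀ.
A⁹ = [[−6688, 4896], [2448, −1792]], giving [a_10, a_9]ᵀ = [[1792], [−656]].

1792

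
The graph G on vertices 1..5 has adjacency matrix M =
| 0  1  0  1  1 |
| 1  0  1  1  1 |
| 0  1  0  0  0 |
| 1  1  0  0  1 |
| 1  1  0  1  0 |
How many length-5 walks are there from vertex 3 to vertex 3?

The number of length-5 walks from vertex 3 to vertex 3 is entry (3,3) of M^5, where M is the adjacency matrix.
M^2 = [[3, 2, 1, 2, 2], [2, 4, 0, 2, 2], [1, 0, 1, 1, 1], [2, 2, 1, 3, 2], [2, 2, 1, 2, 3]]
M^3 = [[6, 8, 2, 7, 7], [8, 6, 4, 8, 8], [2, 4, 0, 2, 2], [7, 8, 2, 6, 7], [7, 8, 2, 7, 6]]
M^4 = [[22, 22, 8, 21, 21], [22, 28, 6, 22, 22], [8, 6, 4, 8, 8], [21, 22, 8, 22, 21], [21, 22, 8, 21, 22]]
M^5 = [[64, 72, 22, 65, 65], [72, 72, 28, 72, 72], [22, 28, 6, 22, 22], [65, 72, 22, 64, 65], [65, 72, 22, 65, 64]]

6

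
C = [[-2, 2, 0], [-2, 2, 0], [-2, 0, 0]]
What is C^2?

[[0, 0, 0], [0, 0, 0], [4, -4, 0]]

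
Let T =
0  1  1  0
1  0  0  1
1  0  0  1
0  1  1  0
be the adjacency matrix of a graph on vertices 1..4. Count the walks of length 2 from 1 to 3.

0

The number of length-2 walks from vertex 1 to vertex 3 is entry (1,3) of T², where T is the adjacency matrix.
T² = [[2, 0, 0, 2], [0, 2, 2, 0], [0, 2, 2, 0], [2, 0, 0, 2]]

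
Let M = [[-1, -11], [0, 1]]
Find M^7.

M² = I (check: tr M = 0 and det M = -1), so M^7 = M since 7 is odd.

[[-1, -11], [0, 1]]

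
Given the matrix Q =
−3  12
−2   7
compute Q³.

[[−51, 156], [−26, 79]]

tr Q = 4 and det Q = 3, so the characteristic polynomial is λ² − (4)λ + (3) with roots 1 and 3.
Eigenvectors give P = [[3, 2], [1, 1]] with P⁻¹ = [[1, −2], [−1, 3]], and Q = P·diag(1, 3)·P⁻¹.
Then Q³ = P·diag(1, 27)·P⁻¹ = [[3, 54], [1, 27]] · [[1, −2], [−1, 3]] = [[−51, 156], [−26, 79]].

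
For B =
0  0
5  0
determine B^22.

B is strictly triangular, hence nilpotent: B^2 = 0, so B^22 = 0.

[[0, 0], [0, 0]]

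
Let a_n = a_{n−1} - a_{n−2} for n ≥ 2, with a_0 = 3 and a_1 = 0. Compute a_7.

With companion matrix C = [[1, -1], [1, 0]], [a_n, a_{n−1}]ᵀ = C·[a_{n−1}, a_{n−2}]ᵀ, so [a_7, a_6]ᵀ = C⁶·[a_1, a_0]ᵀ.
C⁶ = [[1, 0], [0, 1]], giving [a_7, a_6]ᵀ = [[0], [3]].

0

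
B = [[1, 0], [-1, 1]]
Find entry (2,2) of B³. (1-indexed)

1

B = I + N where N = [[0, 0], [-1, 0]] is strictly lower-triangular, so N² = 0.
(I + N)³ = I + 3·N = [[1, 0], [-3, 1]].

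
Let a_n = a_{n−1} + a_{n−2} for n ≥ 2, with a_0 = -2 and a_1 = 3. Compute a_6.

14

With companion matrix C = [[1, 1], [1, 0]], [a_n, a_{n−1}]ᵀ = C·[a_{n−1}, a_{n−2}]ᵀ, so [a_6, a_5]ᵀ = C⁵·[a_1, a_0]ᵀ.
C⁵ = [[8, 5], [5, 3]], giving [a_6, a_5]ᵀ = [[14], [9]].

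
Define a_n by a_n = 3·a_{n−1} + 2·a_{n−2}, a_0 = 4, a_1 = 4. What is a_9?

139684

With companion matrix B = [[3, 2], [1, 0]], [a_n, a_{n−1}]ᵀ = B·[a_{n−1}, a_{n−2}]ᵀ, so [a_9, a_8]ᵀ = B⁸·[a_1, a_0]ᵀ.
B⁸ = [[22363, 12558], [6279, 3526]], giving [a_9, a_8]ᵀ = [[139684], [39220]].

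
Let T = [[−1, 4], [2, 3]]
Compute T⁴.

T² = [[9, 8], [4, 17]]
T³ = [[7, 60], [30, 67]]
T⁴ = [[113, 208], [104, 321]]

[[113, 208], [104, 321]]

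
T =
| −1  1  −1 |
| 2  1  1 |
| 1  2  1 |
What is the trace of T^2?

9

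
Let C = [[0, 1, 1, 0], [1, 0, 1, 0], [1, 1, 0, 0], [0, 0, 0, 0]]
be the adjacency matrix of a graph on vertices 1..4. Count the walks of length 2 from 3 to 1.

The number of length-2 walks from vertex 3 to vertex 1 is entry (3,1) of C², where C is the adjacency matrix.
C² = [[2, 1, 1, 0], [1, 2, 1, 0], [1, 1, 2, 0], [0, 0, 0, 0]]

1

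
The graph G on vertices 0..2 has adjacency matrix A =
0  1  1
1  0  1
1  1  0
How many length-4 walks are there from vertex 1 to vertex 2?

The number of length-4 walks from vertex 1 to vertex 2 is entry (1,2) of A⁴, where A is the adjacency matrix.
A² = [[2, 1, 1], [1, 2, 1], [1, 1, 2]]
A³ = [[2, 3, 3], [3, 2, 3], [3, 3, 2]]
A⁴ = [[6, 5, 5], [5, 6, 5], [5, 5, 6]]

5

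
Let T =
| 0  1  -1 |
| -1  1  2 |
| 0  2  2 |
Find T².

[[-1, -1, 0], [-1, 4, 7], [-2, 6, 8]]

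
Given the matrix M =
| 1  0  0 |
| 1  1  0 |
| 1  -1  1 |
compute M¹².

[[1, 0, 0], [12, 1, 0], [-54, -12, 1]]

M = I + N where N = [[0, 0, 0], [1, 0, 0], [1, -1, 0]] is strictly lower-triangular, so N³ = 0.
(I + N)¹² = I + 12·N + 66·N² = [[1, 0, 0], [12, 1, 0], [-54, -12, 1]].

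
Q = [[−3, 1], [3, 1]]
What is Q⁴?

[[156, −32], [−96, 28]]

Q² = [[12, −2], [−6, 4]]
Q³ = [[−42, 10], [30, −2]]
Q⁴ = [[156, −32], [−96, 28]]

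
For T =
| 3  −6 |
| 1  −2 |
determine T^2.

[[3, −6], [1, −2]]

T² = T (a projection; rank 1, trace 1), so T^2 = T.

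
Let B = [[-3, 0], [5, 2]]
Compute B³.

[[-27, 0], [35, 8]]

tr B = -1 and det B = -6, so the characteristic polynomial is λ² − (-1)λ + (-6) with roots -3 and 2.
Eigenvectors give P = [[-1, 0], [1, -1]] with P⁻¹ = [[-1, 0], [-1, -1]], and B = P·diag(-3, 2)·P⁻¹.
Then B³ = P·diag(-27, 8)·P⁻¹ = [[27, 0], [-27, -8]] · [[-1, 0], [-1, -1]] = [[-27, 0], [35, 8]].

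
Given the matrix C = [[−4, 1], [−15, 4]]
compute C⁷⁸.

[[1, 0], [0, 1]]

C² = I (check: tr C = 0 and det C = −1), so C⁷⁸ = I since 78 is even.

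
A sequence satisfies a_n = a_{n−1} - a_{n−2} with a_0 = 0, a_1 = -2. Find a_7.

With companion matrix A = [[1, -1], [1, 0]], [a_n, a_{n−1}]ᵀ = A·[a_{n−1}, a_{n−2}]ᵀ, so [a_7, a_6]ᵀ = A⁶·[a_1, a_0]ᵀ.
A⁶ = [[1, 0], [0, 1]], giving [a_7, a_6]ᵀ = [[-2], [0]].

-2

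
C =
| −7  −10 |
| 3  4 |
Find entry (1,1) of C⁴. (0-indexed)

tr C = −3 and det C = 2, so the characteristic polynomial is λ² − (−3)λ + (2) with roots −1 and −2.
Eigenvectors give P = [[−5, −2], [3, 1]] with P⁻¹ = [[1, 2], [−3, −5]], and C = P·diag(−1, −2)·P⁻¹.
Then C⁴ = P·diag(1, 16)·P⁻¹ = [[−5, −32], [3, 16]] · [[1, 2], [−3, −5]] = [[91, 150], [−45, −74]].

−74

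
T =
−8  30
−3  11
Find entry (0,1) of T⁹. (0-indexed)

tr T = 3 and det T = 2, so the characteristic polynomial is λ² − (3)λ + (2) with roots 2 and 1.
Eigenvectors give P = [[−3, 10], [−1, 3]] with P⁻¹ = [[3, −10], [1, −3]], and T = P·diag(2, 1)·P⁻¹.
Then T⁹ = P·diag(512, 1)·P⁻¹ = [[−1536, 10], [−512, 3]] · [[3, −10], [1, −3]] = [[−4598, 15330], [−1533, 5111]].

15330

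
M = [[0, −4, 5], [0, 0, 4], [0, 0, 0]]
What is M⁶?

[[0, 0, 0], [0, 0, 0], [0, 0, 0]]

M is strictly triangular, hence nilpotent: M³ = 0, so M⁶ = 0.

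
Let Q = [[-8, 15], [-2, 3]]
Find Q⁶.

tr Q = -5 and det Q = 6, so the characteristic polynomial is λ² − (-5)λ + (6) with roots -2 and -3.
Eigenvectors give P = [[-5, 3], [-2, 1]] with P⁻¹ = [[1, -3], [2, -5]], and Q = P·diag(-2, -3)·P⁻¹.
Then Q⁶ = P·diag(64, 729)·P⁻¹ = [[-320, 2187], [-128, 729]] · [[1, -3], [2, -5]] = [[4054, -9975], [1330, -3261]].

[[4054, -9975], [1330, -3261]]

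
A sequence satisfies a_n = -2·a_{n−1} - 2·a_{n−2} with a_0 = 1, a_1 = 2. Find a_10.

-96

With companion matrix Q = [[-2, -2], [1, 0]], [a_n, a_{n−1}]ᵀ = Q·[a_{n−1}, a_{n−2}]ᵀ, so [a_10, a_9]ᵀ = Q⁹·[a_1, a_0]ᵀ.
Q⁹ = [[-32, -32], [16, 0]], giving [a_10, a_9]ᵀ = [[-96], [32]].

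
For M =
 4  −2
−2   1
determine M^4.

M^2 = [[20, −10], [−10, 5]]
M^3 = [[100, −50], [−50, 25]]
M^4 = [[500, −250], [−250, 125]]

[[500, −250], [−250, 125]]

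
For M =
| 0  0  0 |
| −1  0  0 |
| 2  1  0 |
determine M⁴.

M is strictly triangular, hence nilpotent: M³ = 0, so M⁴ = 0.

[[0, 0, 0], [0, 0, 0], [0, 0, 0]]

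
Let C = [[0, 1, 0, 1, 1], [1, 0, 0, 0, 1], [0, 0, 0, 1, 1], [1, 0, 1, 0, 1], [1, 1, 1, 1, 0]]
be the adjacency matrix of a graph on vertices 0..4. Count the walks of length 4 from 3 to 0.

14

The number of length-4 walks from vertex 3 to vertex 0 is entry (3,0) of C^4, where C is the adjacency matrix.
C^2 = [[3, 1, 2, 1, 2], [1, 2, 1, 2, 1], [2, 1, 2, 1, 1], [1, 2, 1, 3, 2], [2, 1, 1, 2, 4]]
C^3 = [[4, 5, 3, 7, 7], [5, 2, 3, 3, 6], [3, 3, 2, 5, 6], [7, 3, 5, 4, 7], [7, 6, 6, 7, 6]]
C^4 = [[19, 11, 14, 14, 19], [11, 11, 9, 14, 13], [14, 9, 11, 11, 13], [14, 14, 11, 19, 19], [19, 13, 13, 19, 26]]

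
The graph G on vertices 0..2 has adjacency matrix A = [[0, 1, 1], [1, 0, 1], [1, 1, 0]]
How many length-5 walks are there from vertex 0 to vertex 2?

The number of length-5 walks from vertex 0 to vertex 2 is entry (0,2) of A^5, where A is the adjacency matrix.
A^2 = [[2, 1, 1], [1, 2, 1], [1, 1, 2]]
A^3 = [[2, 3, 3], [3, 2, 3], [3, 3, 2]]
A^4 = [[6, 5, 5], [5, 6, 5], [5, 5, 6]]
A^5 = [[10, 11, 11], [11, 10, 11], [11, 11, 10]]

11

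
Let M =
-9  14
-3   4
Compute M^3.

tr M = -5 and det M = 6, so the characteristic polynomial is λ² − (-5)λ + (6) with roots -2 and -3.
Eigenvectors give P = [[-2, -7], [-1, -3]] with P⁻¹ = [[3, -7], [-1, 2]], and M = P·diag(-2, -3)·P⁻¹.
Then M^3 = P·diag(-8, -27)·P⁻¹ = [[16, 189], [8, 81]] · [[3, -7], [-1, 2]] = [[-141, 266], [-57, 106]].

[[-141, 266], [-57, 106]]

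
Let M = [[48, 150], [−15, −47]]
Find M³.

tr M = 1 and det M = −6, so the characteristic polynomial is λ² − (1)λ + (−6) with roots −2 and 3.
Eigenvectors give P = [[−3, −10], [1, 3]] with P⁻¹ = [[3, 10], [−1, −3]], and M = P·diag(−2, 3)·P⁻¹.
Then M³ = P·diag(−8, 27)·P⁻¹ = [[24, −270], [−8, 81]] · [[3, 10], [−1, −3]] = [[342, 1050], [−105, −323]].

[[342, 1050], [−105, −323]]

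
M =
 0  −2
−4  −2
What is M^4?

[[96, 80], [160, 176]]

M^2 = [[8, 4], [8, 12]]
M^3 = [[−16, −24], [−48, −40]]
M^4 = [[96, 80], [160, 176]]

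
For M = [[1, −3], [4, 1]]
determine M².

[[−11, −6], [8, −11]]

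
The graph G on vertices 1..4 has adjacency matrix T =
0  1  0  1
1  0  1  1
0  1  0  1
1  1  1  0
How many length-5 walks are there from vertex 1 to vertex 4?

29

The number of length-5 walks from vertex 1 to vertex 4 is entry (1,4) of T⁵, where T is the adjacency matrix.
T² = [[2, 1, 2, 1], [1, 3, 1, 2], [2, 1, 2, 1], [1, 2, 1, 3]]
T³ = [[2, 5, 2, 5], [5, 4, 5, 5], [2, 5, 2, 5], [5, 5, 5, 4]]
T⁴ = [[10, 9, 10, 9], [9, 15, 9, 14], [10, 9, 10, 9], [9, 14, 9, 15]]
T⁵ = [[18, 29, 18, 29], [29, 32, 29, 33], [18, 29, 18, 29], [29, 33, 29, 32]]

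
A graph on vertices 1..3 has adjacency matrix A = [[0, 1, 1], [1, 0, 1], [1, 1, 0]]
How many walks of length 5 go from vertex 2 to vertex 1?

11

The number of length-5 walks from vertex 2 to vertex 1 is entry (2,1) of A⁵, where A is the adjacency matrix.
A² = [[2, 1, 1], [1, 2, 1], [1, 1, 2]]
A³ = [[2, 3, 3], [3, 2, 3], [3, 3, 2]]
A⁴ = [[6, 5, 5], [5, 6, 5], [5, 5, 6]]
A⁵ = [[10, 11, 11], [11, 10, 11], [11, 11, 10]]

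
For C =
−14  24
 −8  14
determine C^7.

tr C = 0 and det C = −4, so the characteristic polynomial is λ² − (0)λ + (−4) with roots −2 and 2.
Eigenvectors give P = [[2, −3], [1, −2]] with P⁻¹ = [[2, −3], [1, −2]], and C = P·diag(−2, 2)·P⁻¹.
Then C^7 = P·diag(−128, 128)·P⁻¹ = [[−256, −384], [−128, −256]] · [[2, −3], [1, −2]] = [[−896, 1536], [−512, 896]].

[[−896, 1536], [−512, 896]]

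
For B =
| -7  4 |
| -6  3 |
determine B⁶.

tr B = -4 and det B = 3, so the characteristic polynomial is λ² − (-4)λ + (3) with roots -3 and -1.
Eigenvectors give P = [[1, -2], [1, -3]] with P⁻¹ = [[3, -2], [1, -1]], and B = P·diag(-3, -1)·P⁻¹.
Then B⁶ = P·diag(729, 1)·P⁻¹ = [[729, -2], [729, -3]] · [[3, -2], [1, -1]] = [[2185, -1456], [2184, -1455]].

[[2185, -1456], [2184, -1455]]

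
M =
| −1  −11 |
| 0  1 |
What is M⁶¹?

M² = I (check: tr M = 0 and det M = −1), so M⁶¹ = M since 61 is odd.

[[−1, −11], [0, 1]]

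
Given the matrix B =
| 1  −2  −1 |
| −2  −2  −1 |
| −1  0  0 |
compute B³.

B² = [[6, 2, 1], [3, 8, 4], [−1, 2, 1]]
B³ = [[1, −16, −8], [−17, −22, −11], [−6, −2, −1]]

[[1, −16, −8], [−17, −22, −11], [−6, −2, −1]]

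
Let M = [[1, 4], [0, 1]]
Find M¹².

M = I + N where N = [[0, 4], [0, 0]] is strictly upper-triangular, so N² = 0.
(I + N)¹² = I + 12·N = [[1, 48], [0, 1]].

[[1, 48], [0, 1]]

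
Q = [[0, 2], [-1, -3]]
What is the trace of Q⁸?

257

tr Q = -3 and det Q = 2, so the characteristic polynomial is λ² − (-3)λ + (2) with roots -1 and -2.
Eigenvectors give P = [[2, -1], [-1, 1]] with P⁻¹ = [[1, 1], [1, 2]], and Q = P·diag(-1, -2)·P⁻¹.
Then Q⁸ = P·diag(1, 256)·P⁻¹ = [[2, -256], [-1, 256]] · [[1, 1], [1, 2]] = [[-254, -510], [255, 511]].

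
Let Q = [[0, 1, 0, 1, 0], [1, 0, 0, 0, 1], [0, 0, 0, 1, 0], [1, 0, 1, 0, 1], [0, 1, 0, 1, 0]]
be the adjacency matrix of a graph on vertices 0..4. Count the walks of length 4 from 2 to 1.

0

The number of length-4 walks from vertex 2 to vertex 1 is entry (2,1) of Q⁴, where Q is the adjacency matrix.
Q² = [[2, 0, 1, 0, 2], [0, 2, 0, 2, 0], [1, 0, 1, 0, 1], [0, 2, 0, 3, 0], [2, 0, 1, 0, 2]]
Q³ = [[0, 4, 0, 5, 0], [4, 0, 2, 0, 4], [0, 2, 0, 3, 0], [5, 0, 3, 0, 5], [0, 4, 0, 5, 0]]
Q⁴ = [[9, 0, 5, 0, 9], [0, 8, 0, 10, 0], [5, 0, 3, 0, 5], [0, 10, 0, 13, 0], [9, 0, 5, 0, 9]]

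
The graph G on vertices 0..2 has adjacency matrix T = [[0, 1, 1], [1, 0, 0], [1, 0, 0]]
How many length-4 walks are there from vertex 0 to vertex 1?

The number of length-4 walks from vertex 0 to vertex 1 is entry (0,1) of T⁴, where T is the adjacency matrix.
T² = [[2, 0, 0], [0, 1, 1], [0, 1, 1]]
T³ = [[0, 2, 2], [2, 0, 0], [2, 0, 0]]
T⁴ = [[4, 0, 0], [0, 2, 2], [0, 2, 2]]

0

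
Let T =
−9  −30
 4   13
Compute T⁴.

tr T = 4 and det T = 3, so the characteristic polynomial is λ² − (4)λ + (3) with roots 1 and 3.
Eigenvectors give P = [[−3, −5], [1, 2]] with P⁻¹ = [[−2, −5], [1, 3]], and T = P·diag(1, 3)·P⁻¹.
Then T⁴ = P·diag(1, 81)·P⁻¹ = [[−3, −405], [1, 162]] · [[−2, −5], [1, 3]] = [[−399, −1200], [160, 481]].

[[−399, −1200], [160, 481]]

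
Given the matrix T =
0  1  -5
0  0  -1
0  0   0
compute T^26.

T is strictly triangular, hence nilpotent: T^3 = 0, so T^26 = 0.

[[0, 0, 0], [0, 0, 0], [0, 0, 0]]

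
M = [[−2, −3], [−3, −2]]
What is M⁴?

M² = [[13, 12], [12, 13]]
M³ = [[−62, −63], [−63, −62]]
M⁴ = [[313, 312], [312, 313]]

[[313, 312], [312, 313]]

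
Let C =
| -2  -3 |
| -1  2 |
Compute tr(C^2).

14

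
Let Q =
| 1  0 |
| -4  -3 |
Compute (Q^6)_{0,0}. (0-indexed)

1

tr Q = -2 and det Q = -3, so the characteristic polynomial is λ² − (-2)λ + (-3) with roots -3 and 1.
Eigenvectors give P = [[0, -1], [1, 1]] with P⁻¹ = [[1, 1], [-1, 0]], and Q = P·diag(-3, 1)·P⁻¹.
Then Q^6 = P·diag(729, 1)·P⁻¹ = [[0, -1], [729, 1]] · [[1, 1], [-1, 0]] = [[1, 0], [728, 729]].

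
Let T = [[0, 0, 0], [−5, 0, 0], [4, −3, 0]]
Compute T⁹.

T is strictly triangular, hence nilpotent: T³ = 0, so T⁹ = 0.

[[0, 0, 0], [0, 0, 0], [0, 0, 0]]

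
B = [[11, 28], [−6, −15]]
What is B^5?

[[1451, 3388], [−726, −1695]]

tr B = −4 and det B = 3, so the characteristic polynomial is λ² − (−4)λ + (3) with roots −3 and −1.
Eigenvectors give P = [[−2, 7], [1, −3]] with P⁻¹ = [[3, 7], [1, 2]], and B = P·diag(−3, −1)·P⁻¹.
Then B^5 = P·diag(−243, −1)·P⁻¹ = [[486, −7], [−243, 3]] · [[3, 7], [1, 2]] = [[1451, 3388], [−726, −1695]].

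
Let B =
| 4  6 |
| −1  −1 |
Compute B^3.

[[22, 42], [−7, −13]]

tr B = 3 and det B = 2, so the characteristic polynomial is λ² − (3)λ + (2) with roots 2 and 1.
Eigenvectors give P = [[−3, −2], [1, 1]] with P⁻¹ = [[−1, −2], [1, 3]], and B = P·diag(2, 1)·P⁻¹.
Then B^3 = P·diag(8, 1)·P⁻¹ = [[−24, −2], [8, 1]] · [[−1, −2], [1, 3]] = [[22, 42], [−7, −13]].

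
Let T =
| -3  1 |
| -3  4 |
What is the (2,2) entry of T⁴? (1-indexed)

T² = [[6, 1], [-3, 13]]
T³ = [[-21, 10], [-30, 49]]
T⁴ = [[33, 19], [-57, 166]]

166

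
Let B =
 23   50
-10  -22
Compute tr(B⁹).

19171

tr B = 1 and det B = -6, so the characteristic polynomial is λ² − (1)λ + (-6) with roots 3 and -2.
Eigenvectors give P = [[5, -2], [-2, 1]] with P⁻¹ = [[1, 2], [2, 5]], and B = P·diag(3, -2)·P⁻¹.
Then B⁹ = P·diag(19683, -512)·P⁻¹ = [[98415, 1024], [-39366, -512]] · [[1, 2], [2, 5]] = [[100463, 201950], [-40390, -81292]].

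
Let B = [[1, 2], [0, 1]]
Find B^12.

[[1, 24], [0, 1]]

B = I + N where N = [[0, 2], [0, 0]] is strictly upper-triangular, so N^2 = 0.
(I + N)^12 = I + 12·N = [[1, 24], [0, 1]].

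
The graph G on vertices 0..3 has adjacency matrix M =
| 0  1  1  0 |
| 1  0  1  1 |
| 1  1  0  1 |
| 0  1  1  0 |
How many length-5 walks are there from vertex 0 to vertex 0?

The number of length-5 walks from vertex 0 to vertex 0 is entry (0,0) of M⁵, where M is the adjacency matrix.
M² = [[2, 1, 1, 2], [1, 3, 2, 1], [1, 2, 3, 1], [2, 1, 1, 2]]
M³ = [[2, 5, 5, 2], [5, 4, 5, 5], [5, 5, 4, 5], [2, 5, 5, 2]]
M⁴ = [[10, 9, 9, 10], [9, 15, 14, 9], [9, 14, 15, 9], [10, 9, 9, 10]]
M⁵ = [[18, 29, 29, 18], [29, 32, 33, 29], [29, 33, 32, 29], [18, 29, 29, 18]]

18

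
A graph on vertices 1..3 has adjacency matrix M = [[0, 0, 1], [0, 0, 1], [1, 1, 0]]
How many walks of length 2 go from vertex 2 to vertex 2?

The number of length-2 walks from vertex 2 to vertex 2 is entry (2,2) of M², where M is the adjacency matrix.
M² = [[1, 1, 0], [1, 1, 0], [0, 0, 2]]

1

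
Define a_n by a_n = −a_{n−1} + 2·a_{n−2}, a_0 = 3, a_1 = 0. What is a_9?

−510

With companion matrix C = [[−1, 2], [1, 0]], [a_n, a_{n−1}]ᵀ = C·[a_{n−1}, a_{n−2}]ᵀ, so [a_9, a_8]ᵀ = C⁸·[a_1, a_0]ᵀ.
C⁸ = [[171, −170], [−85, 86]], giving [a_9, a_8]ᵀ = [[−510], [258]].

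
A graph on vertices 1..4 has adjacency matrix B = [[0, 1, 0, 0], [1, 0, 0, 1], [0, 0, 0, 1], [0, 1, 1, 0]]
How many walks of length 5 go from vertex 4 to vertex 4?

The number of length-5 walks from vertex 4 to vertex 4 is entry (4,4) of B⁵, where B is the adjacency matrix.
B² = [[1, 0, 0, 1], [0, 2, 1, 0], [0, 1, 1, 0], [1, 0, 0, 2]]
B³ = [[0, 2, 1, 0], [2, 0, 0, 3], [1, 0, 0, 2], [0, 3, 2, 0]]
B⁴ = [[2, 0, 0, 3], [0, 5, 3, 0], [0, 3, 2, 0], [3, 0, 0, 5]]
B⁵ = [[0, 5, 3, 0], [5, 0, 0, 8], [3, 0, 0, 5], [0, 8, 5, 0]]

0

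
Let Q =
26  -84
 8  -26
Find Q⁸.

tr Q = 0 and det Q = -4, so the characteristic polynomial is λ² − (0)λ + (-4) with roots -2 and 2.
Eigenvectors give P = [[3, 7], [1, 2]] with P⁻¹ = [[-2, 7], [1, -3]], and Q = P·diag(-2, 2)·P⁻¹.
Then Q⁸ = P·diag(256, 256)·P⁻¹ = [[768, 1792], [256, 512]] · [[-2, 7], [1, -3]] = [[256, 0], [0, 256]].

[[256, 0], [0, 256]]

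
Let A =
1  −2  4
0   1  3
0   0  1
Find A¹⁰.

A = I + N where N = [[0, −2, 4], [0, 0, 3], [0, 0, 0]] is strictly upper-triangular, so N³ = 0.
(I + N)¹⁰ = I + 10·N + 45·N² = [[1, −20, −230], [0, 1, 30], [0, 0, 1]].

[[1, −20, −230], [0, 1, 30], [0, 0, 1]]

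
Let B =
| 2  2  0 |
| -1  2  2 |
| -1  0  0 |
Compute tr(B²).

4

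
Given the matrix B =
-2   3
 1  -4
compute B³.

[[-32, 93], [31, -94]]

B² = [[7, -18], [-6, 19]]
B³ = [[-32, 93], [31, -94]]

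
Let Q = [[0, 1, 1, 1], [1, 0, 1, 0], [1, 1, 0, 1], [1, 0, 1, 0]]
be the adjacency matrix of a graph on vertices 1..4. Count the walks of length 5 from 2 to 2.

The number of length-5 walks from vertex 2 to vertex 2 is entry (2,2) of Q⁵, where Q is the adjacency matrix.
Q² = [[3, 1, 2, 1], [1, 2, 1, 2], [2, 1, 3, 1], [1, 2, 1, 2]]
Q³ = [[4, 5, 5, 5], [5, 2, 5, 2], [5, 5, 4, 5], [5, 2, 5, 2]]
Q⁴ = [[15, 9, 14, 9], [9, 10, 9, 10], [14, 9, 15, 9], [9, 10, 9, 10]]
Q⁵ = [[32, 29, 33, 29], [29, 18, 29, 18], [33, 29, 32, 29], [29, 18, 29, 18]]

18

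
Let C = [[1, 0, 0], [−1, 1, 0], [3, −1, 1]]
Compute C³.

C = I + N where N = [[0, 0, 0], [−1, 0, 0], [3, −1, 0]] is strictly lower-triangular, so N³ = 0.
(I + N)³ = I + 3·N + 3·N² = [[1, 0, 0], [−3, 1, 0], [12, −3, 1]].

[[1, 0, 0], [−3, 1, 0], [12, −3, 1]]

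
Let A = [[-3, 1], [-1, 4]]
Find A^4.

A^2 = [[8, 1], [-1, 15]]
A^3 = [[-25, 12], [-12, 59]]
A^4 = [[63, 23], [-23, 224]]

[[63, 23], [-23, 224]]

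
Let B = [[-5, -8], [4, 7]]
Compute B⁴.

tr B = 2 and det B = -3, so the characteristic polynomial is λ² − (2)λ + (-3) with roots 3 and -1.
Eigenvectors give P = [[-1, -2], [1, 1]] with P⁻¹ = [[1, 2], [-1, -1]], and B = P·diag(3, -1)·P⁻¹.
Then B⁴ = P·diag(81, 1)·P⁻¹ = [[-81, -2], [81, 1]] · [[1, 2], [-1, -1]] = [[-79, -160], [80, 161]].

[[-79, -160], [80, 161]]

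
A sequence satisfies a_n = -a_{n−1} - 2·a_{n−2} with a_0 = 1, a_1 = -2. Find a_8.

-20

With companion matrix B = [[-1, -2], [1, 0]], [a_n, a_{n−1}]ᵀ = B·[a_{n−1}, a_{n−2}]ᵀ, so [a_8, a_7]ᵀ = B⁷·[a_1, a_0]ᵀ.
B⁷ = [[3, -14], [7, 10]], giving [a_8, a_7]ᵀ = [[-20], [-4]].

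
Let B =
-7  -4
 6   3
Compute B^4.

[[241, 160], [-240, -159]]

tr B = -4 and det B = 3, so the characteristic polynomial is λ² − (-4)λ + (3) with roots -3 and -1.
Eigenvectors give P = [[-1, -2], [1, 3]] with P⁻¹ = [[-3, -2], [1, 1]], and B = P·diag(-3, -1)·P⁻¹.
Then B^4 = P·diag(81, 1)·P⁻¹ = [[-81, -2], [81, 3]] · [[-3, -2], [1, 1]] = [[241, 160], [-240, -159]].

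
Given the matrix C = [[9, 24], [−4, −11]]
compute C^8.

tr C = −2 and det C = −3, so the characteristic polynomial is λ² − (−2)λ + (−3) with roots −3 and 1.
Eigenvectors give P = [[−2, −3], [1, 1]] with P⁻¹ = [[1, 3], [−1, −2]], and C = P·diag(−3, 1)·P⁻¹.
Then C^8 = P·diag(6561, 1)·P⁻¹ = [[−13122, −3], [6561, 1]] · [[1, 3], [−1, −2]] = [[−13119, −39360], [6560, 19681]].

[[−13119, −39360], [6560, 19681]]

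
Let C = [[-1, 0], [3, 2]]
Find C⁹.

[[-1, 0], [513, 512]]

tr C = 1 and det C = -2, so the characteristic polynomial is λ² − (1)λ + (-2) with roots -1 and 2.
Eigenvectors give P = [[-1, 0], [1, 1]] with P⁻¹ = [[-1, 0], [1, 1]], and C = P·diag(-1, 2)·P⁻¹.
Then C⁹ = P·diag(-1, 512)·P⁻¹ = [[1, 0], [-1, 512]] · [[-1, 0], [1, 1]] = [[-1, 0], [513, 512]].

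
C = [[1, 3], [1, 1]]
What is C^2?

[[4, 6], [2, 4]]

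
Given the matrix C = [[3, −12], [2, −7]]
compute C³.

tr C = −4 and det C = 3, so the characteristic polynomial is λ² − (−4)λ + (3) with roots −3 and −1.
Eigenvectors give P = [[−2, −3], [−1, −1]] with P⁻¹ = [[1, −3], [−1, 2]], and C = P·diag(−3, −1)·P⁻¹.
Then C³ = P·diag(−27, −1)·P⁻¹ = [[54, 3], [27, 1]] · [[1, −3], [−1, 2]] = [[51, −156], [26, −79]].

[[51, −156], [26, −79]]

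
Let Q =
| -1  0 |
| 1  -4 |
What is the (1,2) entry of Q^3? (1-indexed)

0

Q^2 = [[1, 0], [-5, 16]]
Q^3 = [[-1, 0], [21, -64]]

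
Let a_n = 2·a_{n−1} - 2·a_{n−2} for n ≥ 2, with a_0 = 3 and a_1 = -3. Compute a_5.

With companion matrix Q = [[2, -2], [1, 0]], [a_n, a_{n−1}]ᵀ = Q·[a_{n−1}, a_{n−2}]ᵀ, so [a_5, a_4]ᵀ = Q⁴·[a_1, a_0]ᵀ.
Q⁴ = [[-4, 0], [0, -4]], giving [a_5, a_4]ᵀ = [[12], [-12]].

12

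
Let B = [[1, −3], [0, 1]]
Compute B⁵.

[[1, −15], [0, 1]]

B = I + N where N = [[0, −3], [0, 0]] is strictly upper-triangular, so N² = 0.
(I + N)⁵ = I + 5·N = [[1, −15], [0, 1]].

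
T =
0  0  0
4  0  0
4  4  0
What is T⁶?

T is strictly triangular, hence nilpotent: T³ = 0, so T⁶ = 0.

[[0, 0, 0], [0, 0, 0], [0, 0, 0]]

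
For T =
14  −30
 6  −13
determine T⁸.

[[1276, −2550], [510, −1019]]

tr T = 1 and det T = −2, so the characteristic polynomial is λ² − (1)λ + (−2) with roots 2 and −1.
Eigenvectors give P = [[5, 2], [2, 1]] with P⁻¹ = [[1, −2], [−2, 5]], and T = P·diag(2, −1)·P⁻¹.
Then T⁸ = P·diag(256, 1)·P⁻¹ = [[1280, 2], [512, 1]] · [[1, −2], [−2, 5]] = [[1276, −2550], [510, −1019]].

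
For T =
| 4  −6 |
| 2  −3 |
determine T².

T² = T (a projection; rank 1, trace 1), so T² = T.

[[4, −6], [2, −3]]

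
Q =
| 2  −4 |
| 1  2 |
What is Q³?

[[−16, −32], [8, −16]]

Q² = [[0, −16], [4, 0]]
Q³ = [[−16, −32], [8, −16]]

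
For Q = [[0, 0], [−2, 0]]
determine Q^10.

Q is strictly triangular, hence nilpotent: Q^2 = 0, so Q^10 = 0.

[[0, 0], [0, 0]]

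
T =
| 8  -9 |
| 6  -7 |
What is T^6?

[[190, -189], [126, -125]]

tr T = 1 and det T = -2, so the characteristic polynomial is λ² − (1)λ + (-2) with roots -1 and 2.
Eigenvectors give P = [[1, 3], [1, 2]] with P⁻¹ = [[-2, 3], [1, -1]], and T = P·diag(-1, 2)·P⁻¹.
Then T^6 = P·diag(1, 64)·P⁻¹ = [[1, 192], [1, 128]] · [[-2, 3], [1, -1]] = [[190, -189], [126, -125]].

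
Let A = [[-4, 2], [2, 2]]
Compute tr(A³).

A² = [[20, -4], [-4, 8]]
A³ = [[-88, 32], [32, 8]]

-80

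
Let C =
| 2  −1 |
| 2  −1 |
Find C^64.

[[2, −1], [2, −1]]

C² = C (a projection; rank 1, trace 1), so C^64 = C.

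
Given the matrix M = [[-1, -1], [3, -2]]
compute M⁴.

[[-23, -3], [9, -26]]

M² = [[-2, 3], [-9, 1]]
M³ = [[11, -4], [12, 7]]
M⁴ = [[-23, -3], [9, -26]]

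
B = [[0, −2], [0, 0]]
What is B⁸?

[[0, 0], [0, 0]]

B is strictly triangular, hence nilpotent: B² = 0, so B⁸ = 0.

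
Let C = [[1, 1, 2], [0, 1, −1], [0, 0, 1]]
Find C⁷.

C = I + N where N = [[0, 1, 2], [0, 0, −1], [0, 0, 0]] is strictly upper-triangular, so N³ = 0.
(I + N)⁷ = I + 7·N + 21·N² = [[1, 7, −7], [0, 1, −7], [0, 0, 1]].

[[1, 7, −7], [0, 1, −7], [0, 0, 1]]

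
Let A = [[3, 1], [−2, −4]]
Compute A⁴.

[[47, −21], [42, 194]]

A² = [[7, −1], [2, 14]]
A³ = [[23, 11], [−22, −54]]
A⁴ = [[47, −21], [42, 194]]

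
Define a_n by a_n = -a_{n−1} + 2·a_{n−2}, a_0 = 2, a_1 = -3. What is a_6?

107

With companion matrix M = [[-1, 2], [1, 0]], [a_n, a_{n−1}]ᵀ = M·[a_{n−1}, a_{n−2}]ᵀ, so [a_6, a_5]ᵀ = M⁵·[a_1, a_0]ᵀ.
M⁵ = [[-21, 22], [11, -10]], giving [a_6, a_5]ᵀ = [[107], [-53]].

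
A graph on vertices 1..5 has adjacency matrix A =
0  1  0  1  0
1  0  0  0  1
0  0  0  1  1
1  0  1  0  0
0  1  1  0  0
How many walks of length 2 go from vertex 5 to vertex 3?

The number of length-2 walks from vertex 5 to vertex 3 is entry (5,3) of A², where A is the adjacency matrix.
A² = [[2, 0, 1, 0, 1], [0, 2, 1, 1, 0], [1, 1, 2, 0, 0], [0, 1, 0, 2, 1], [1, 0, 0, 1, 2]]

0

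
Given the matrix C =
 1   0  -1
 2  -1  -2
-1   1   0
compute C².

[[2, -1, -1], [2, -1, 0], [1, -1, -1]]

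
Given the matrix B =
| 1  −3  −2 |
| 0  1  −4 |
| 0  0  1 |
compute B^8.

[[1, −24, 320], [0, 1, −32], [0, 0, 1]]

B = I + N where N = [[0, −3, −2], [0, 0, −4], [0, 0, 0]] is strictly upper-triangular, so N^3 = 0.
(I + N)^8 = I + 8·N + 28·N^2 = [[1, −24, 320], [0, 1, −32], [0, 0, 1]].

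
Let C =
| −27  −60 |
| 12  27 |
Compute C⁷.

tr C = 0 and det C = −9, so the characteristic polynomial is λ² − (0)λ + (−9) with roots −3 and 3.
Eigenvectors give P = [[−5, −2], [2, 1]] with P⁻¹ = [[−1, −2], [2, 5]], and C = P·diag(−3, 3)·P⁻¹.
Then C⁷ = P·diag(−2187, 2187)·P⁻¹ = [[10935, −4374], [−4374, 2187]] · [[−1, −2], [2, 5]] = [[−19683, −43740], [8748, 19683]].

[[−19683, −43740], [8748, 19683]]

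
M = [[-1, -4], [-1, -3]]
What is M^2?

[[5, 16], [4, 13]]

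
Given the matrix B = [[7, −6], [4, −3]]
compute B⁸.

tr B = 4 and det B = 3, so the characteristic polynomial is λ² − (4)λ + (3) with roots 3 and 1.
Eigenvectors give P = [[3, 1], [2, 1]] with P⁻¹ = [[1, −1], [−2, 3]], and B = P·diag(3, 1)·P⁻¹.
Then B⁸ = P·diag(6561, 1)·P⁻¹ = [[19683, 1], [13122, 1]] · [[1, −1], [−2, 3]] = [[19681, −19680], [13120, −13119]].

[[19681, −19680], [13120, −13119]]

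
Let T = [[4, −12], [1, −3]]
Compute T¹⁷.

[[4, −12], [1, −3]]

T² = T (a projection; rank 1, trace 1), so T¹⁷ = T.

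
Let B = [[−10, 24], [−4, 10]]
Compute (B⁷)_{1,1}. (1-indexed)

tr B = 0 and det B = −4, so the characteristic polynomial is λ² − (0)λ + (−4) with roots 2 and −2.
Eigenvectors give P = [[2, 3], [1, 1]] with P⁻¹ = [[−1, 3], [1, −2]], and B = P·diag(2, −2)·P⁻¹.
Then B⁷ = P·diag(128, −128)·P⁻¹ = [[256, −384], [128, −128]] · [[−1, 3], [1, −2]] = [[−640, 1536], [−256, 640]].

−640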